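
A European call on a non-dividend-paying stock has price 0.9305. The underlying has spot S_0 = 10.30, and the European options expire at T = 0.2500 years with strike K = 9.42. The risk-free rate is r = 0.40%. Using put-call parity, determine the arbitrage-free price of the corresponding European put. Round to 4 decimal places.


Answer: Put price = 0.0411

Derivation:
Put-call parity: C - P = S_0 * exp(-qT) - K * exp(-rT).
S_0 * exp(-qT) = 10.3000 * 1.00000000 = 10.30000000
K * exp(-rT) = 9.4200 * 0.99900050 = 9.41058471
P = C - S*exp(-qT) + K*exp(-rT)
P = 0.9305 - 10.30000000 + 9.41058471 = 0.0411


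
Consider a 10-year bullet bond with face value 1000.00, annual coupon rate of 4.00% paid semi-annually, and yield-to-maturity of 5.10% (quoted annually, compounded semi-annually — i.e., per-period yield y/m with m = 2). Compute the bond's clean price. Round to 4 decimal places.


Answer: Price = 914.6632

Derivation:
Coupon per period c = face * coupon_rate / m = 20.000000
Periods per year m = 2; per-period yield y/m = 0.025500
Number of cashflows N = 20
Cashflows (t years, CF_t, discount factor 1/(1+y/m)^(m*t), PV):
  t = 0.5000: CF_t = 20.000000, DF = 0.975134, PV = 19.502682
  t = 1.0000: CF_t = 20.000000, DF = 0.950886, PV = 19.017730
  t = 1.5000: CF_t = 20.000000, DF = 0.927242, PV = 18.544836
  t = 2.0000: CF_t = 20.000000, DF = 0.904185, PV = 18.083702
  t = 2.5000: CF_t = 20.000000, DF = 0.881702, PV = 17.634034
  t = 3.0000: CF_t = 20.000000, DF = 0.859777, PV = 17.195547
  t = 3.5000: CF_t = 20.000000, DF = 0.838398, PV = 16.767964
  t = 4.0000: CF_t = 20.000000, DF = 0.817551, PV = 16.351014
  t = 4.5000: CF_t = 20.000000, DF = 0.797222, PV = 15.944431
  t = 5.0000: CF_t = 20.000000, DF = 0.777398, PV = 15.547958
  t = 5.5000: CF_t = 20.000000, DF = 0.758067, PV = 15.161343
  t = 6.0000: CF_t = 20.000000, DF = 0.739217, PV = 14.784343
  t = 6.5000: CF_t = 20.000000, DF = 0.720836, PV = 14.416716
  t = 7.0000: CF_t = 20.000000, DF = 0.702912, PV = 14.058231
  t = 7.5000: CF_t = 20.000000, DF = 0.685433, PV = 13.708661
  t = 8.0000: CF_t = 20.000000, DF = 0.668389, PV = 13.367782
  t = 8.5000: CF_t = 20.000000, DF = 0.651769, PV = 13.035380
  t = 9.0000: CF_t = 20.000000, DF = 0.635562, PV = 12.711243
  t = 9.5000: CF_t = 20.000000, DF = 0.619758, PV = 12.395167
  t = 10.0000: CF_t = 1020.000000, DF = 0.604347, PV = 616.434416
Price P = sum_t PV_t = 914.663179


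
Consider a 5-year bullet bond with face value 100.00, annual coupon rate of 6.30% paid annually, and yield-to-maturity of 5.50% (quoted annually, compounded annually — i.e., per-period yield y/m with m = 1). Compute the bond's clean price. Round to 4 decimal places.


Coupon per period c = face * coupon_rate / m = 6.300000
Periods per year m = 1; per-period yield y/m = 0.055000
Number of cashflows N = 5
Cashflows (t years, CF_t, discount factor 1/(1+y/m)^(m*t), PV):
  t = 1.0000: CF_t = 6.300000, DF = 0.947867, PV = 5.971564
  t = 2.0000: CF_t = 6.300000, DF = 0.898452, PV = 5.660250
  t = 3.0000: CF_t = 6.300000, DF = 0.851614, PV = 5.365166
  t = 4.0000: CF_t = 6.300000, DF = 0.807217, PV = 5.085465
  t = 5.0000: CF_t = 106.300000, DF = 0.765134, PV = 81.333782
Price P = sum_t PV_t = 103.416228

Answer: Price = 103.4162


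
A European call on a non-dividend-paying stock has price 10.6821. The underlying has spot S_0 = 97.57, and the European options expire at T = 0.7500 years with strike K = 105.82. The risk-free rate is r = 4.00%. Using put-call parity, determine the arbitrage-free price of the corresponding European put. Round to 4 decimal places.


Put-call parity: C - P = S_0 * exp(-qT) - K * exp(-rT).
S_0 * exp(-qT) = 97.5700 * 1.00000000 = 97.57000000
K * exp(-rT) = 105.8200 * 0.97044553 = 102.69254636
P = C - S*exp(-qT) + K*exp(-rT)
P = 10.6821 - 97.57000000 + 102.69254636 = 15.8046

Answer: Put price = 15.8046


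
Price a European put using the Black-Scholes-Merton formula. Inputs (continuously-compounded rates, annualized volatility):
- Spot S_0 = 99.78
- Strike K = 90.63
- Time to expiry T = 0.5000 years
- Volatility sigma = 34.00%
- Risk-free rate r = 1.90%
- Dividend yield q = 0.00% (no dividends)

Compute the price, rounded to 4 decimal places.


Answer: Price = 4.9221

Derivation:
d1 = (ln(S/K) + (r - q + 0.5*sigma^2) * T) / (sigma * sqrt(T)) = 0.55978931
d2 = d1 - sigma * sqrt(T) = 0.31937301
exp(-rT) = 0.99054498; exp(-qT) = 1.00000000
P = K * exp(-rT) * N(-d2) - S_0 * exp(-qT) * N(-d1)
N(-d1) = 0.28781158; N(-d2) = 0.37472184
P = 90.6300 * 0.99054498 * 0.37472184 - 99.7800 * 1.00000000 * 0.28781158 = 4.9221


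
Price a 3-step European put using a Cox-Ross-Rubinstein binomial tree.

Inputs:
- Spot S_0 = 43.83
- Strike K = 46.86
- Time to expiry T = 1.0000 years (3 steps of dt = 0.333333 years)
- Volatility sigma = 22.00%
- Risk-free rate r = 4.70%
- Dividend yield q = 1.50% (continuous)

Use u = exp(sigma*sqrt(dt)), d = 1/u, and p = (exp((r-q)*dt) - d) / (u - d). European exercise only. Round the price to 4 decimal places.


Answer: Price = V(0,0) = 4.7864

Derivation:
dt = T/N = 0.333333
u = exp(sigma*sqrt(dt)) = 1.135436; d = 1/u = 0.880719
p = (exp((r-q)*dt) - d) / (u - d) = 0.510389
Discount per step: exp(-r*dt) = 0.984455
Stock lattice S(k, i) with i counting down-moves:
  k=0: S(0,0) = 43.8300
  k=1: S(1,0) = 49.7662; S(1,1) = 38.6019
  k=2: S(2,0) = 56.5063; S(2,1) = 43.8300; S(2,2) = 33.9974
  k=3: S(3,0) = 64.1593; S(3,1) = 49.7662; S(3,2) = 38.6019; S(3,3) = 29.9422
Terminal payoffs V(N, i) = max(K - S_T, 0):
  V(3,0) = 0.000000; V(3,1) = 0.000000; V(3,2) = 8.258102; V(3,3) = 16.917846
Backward induction: V(k, i) = exp(-r*dt) * [p * V(k+1, i) + (1-p) * V(k+1, i+1)].
  V(2,0) = exp(-r*dt) * [p*0.000000 + (1-p)*0.000000] = 0.000000
  V(2,1) = exp(-r*dt) * [p*0.000000 + (1-p)*8.258102] = 3.980407
  V(2,2) = exp(-r*dt) * [p*8.258102 + (1-p)*16.917846] = 12.303732
  V(1,0) = exp(-r*dt) * [p*0.000000 + (1-p)*3.980407] = 1.918557
  V(1,1) = exp(-r*dt) * [p*3.980407 + (1-p)*12.303732] = 7.930378
  V(0,0) = exp(-r*dt) * [p*1.918557 + (1-p)*7.930378] = 4.786434


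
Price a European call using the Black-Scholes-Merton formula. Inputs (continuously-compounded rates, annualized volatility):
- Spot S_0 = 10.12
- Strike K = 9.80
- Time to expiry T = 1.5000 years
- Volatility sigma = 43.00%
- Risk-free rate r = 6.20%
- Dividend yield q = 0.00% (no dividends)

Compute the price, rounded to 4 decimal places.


Answer: Price = 2.6276

Derivation:
d1 = (ln(S/K) + (r - q + 0.5*sigma^2) * T) / (sigma * sqrt(T)) = 0.50092308
d2 = d1 - sigma * sqrt(T) = -0.02571722
exp(-rT) = 0.91119350; exp(-qT) = 1.00000000
C = S_0 * exp(-qT) * N(d1) - K * exp(-rT) * N(d2)
N(d1) = 0.69178737; N(d2) = 0.48974145
C = 10.1200 * 1.00000000 * 0.69178737 - 9.8000 * 0.91119350 * 0.48974145 = 2.6276


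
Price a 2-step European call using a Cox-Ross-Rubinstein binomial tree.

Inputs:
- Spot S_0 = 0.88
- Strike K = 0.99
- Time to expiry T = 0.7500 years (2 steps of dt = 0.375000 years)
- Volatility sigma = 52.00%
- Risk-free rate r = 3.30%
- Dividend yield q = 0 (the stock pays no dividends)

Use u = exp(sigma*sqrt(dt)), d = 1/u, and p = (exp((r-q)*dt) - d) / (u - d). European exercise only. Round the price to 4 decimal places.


dt = T/N = 0.375000
u = exp(sigma*sqrt(dt)) = 1.374972; d = 1/u = 0.727287
p = (exp((r-q)*dt) - d) / (u - d) = 0.440283
Discount per step: exp(-r*dt) = 0.987701
Stock lattice S(k, i) with i counting down-moves:
  k=0: S(0,0) = 0.8800
  k=1: S(1,0) = 1.2100; S(1,1) = 0.6400
  k=2: S(2,0) = 1.6637; S(2,1) = 0.8800; S(2,2) = 0.4655
Terminal payoffs V(N, i) = max(S_T - K, 0):
  V(2,0) = 0.673683; V(2,1) = 0.000000; V(2,2) = 0.000000
Backward induction: V(k, i) = exp(-r*dt) * [p * V(k+1, i) + (1-p) * V(k+1, i+1)].
  V(1,0) = exp(-r*dt) * [p*0.673683 + (1-p)*0.000000] = 0.292963
  V(1,1) = exp(-r*dt) * [p*0.000000 + (1-p)*0.000000] = 0.000000
  V(0,0) = exp(-r*dt) * [p*0.292963 + (1-p)*0.000000] = 0.127400

Answer: Price = V(0,0) = 0.1274


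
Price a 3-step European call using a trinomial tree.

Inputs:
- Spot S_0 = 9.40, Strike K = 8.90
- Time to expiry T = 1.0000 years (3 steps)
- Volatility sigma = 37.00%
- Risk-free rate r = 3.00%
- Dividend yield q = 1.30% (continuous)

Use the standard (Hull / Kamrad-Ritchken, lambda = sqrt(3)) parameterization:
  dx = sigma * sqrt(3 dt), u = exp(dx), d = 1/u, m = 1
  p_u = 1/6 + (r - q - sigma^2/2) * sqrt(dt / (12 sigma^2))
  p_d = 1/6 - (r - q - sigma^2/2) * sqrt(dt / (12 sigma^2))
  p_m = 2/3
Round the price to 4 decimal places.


dt = T/N = 0.333333; dx = sigma*sqrt(3*dt) = 0.370000
u = exp(dx) = 1.447735; d = 1/u = 0.690734
p_u = 0.143491, p_m = 0.666667, p_d = 0.189842
Discount per step: exp(-r*dt) = 0.990050
Stock lattice S(k, j) with j the centered position index:
  k=0: S(0,+0) = 9.4000
  k=1: S(1,-1) = 6.4929; S(1,+0) = 9.4000; S(1,+1) = 13.6087
  k=2: S(2,-2) = 4.4849; S(2,-1) = 6.4929; S(2,+0) = 9.4000; S(2,+1) = 13.6087; S(2,+2) = 19.7018
  k=3: S(3,-3) = 3.0979; S(3,-2) = 4.4849; S(3,-1) = 6.4929; S(3,+0) = 9.4000; S(3,+1) = 13.6087; S(3,+2) = 19.7018; S(3,+3) = 28.5230
Terminal payoffs V(N, j) = max(S_T - K, 0):
  V(3,-3) = 0.000000; V(3,-2) = 0.000000; V(3,-1) = 0.000000; V(3,+0) = 0.500000; V(3,+1) = 4.708705; V(3,+2) = 10.801794; V(3,+3) = 19.622969
Backward induction: V(k, j) = exp(-r*dt) * [p_u * V(k+1, j+1) + p_m * V(k+1, j) + p_d * V(k+1, j-1)]
  V(2,-2) = exp(-r*dt) * [p_u*0.000000 + p_m*0.000000 + p_d*0.000000] = 0.000000
  V(2,-1) = exp(-r*dt) * [p_u*0.500000 + p_m*0.000000 + p_d*0.000000] = 0.071032
  V(2,+0) = exp(-r*dt) * [p_u*4.708705 + p_m*0.500000 + p_d*0.000000] = 0.998951
  V(2,+1) = exp(-r*dt) * [p_u*10.801794 + p_m*4.708705 + p_d*0.500000] = 4.736416
  V(2,+2) = exp(-r*dt) * [p_u*19.622969 + p_m*10.801794 + p_d*4.708705] = 10.802262
  V(1,-1) = exp(-r*dt) * [p_u*0.998951 + p_m*0.071032 + p_d*0.000000] = 0.188797
  V(1,+0) = exp(-r*dt) * [p_u*4.736416 + p_m*0.998951 + p_d*0.071032] = 1.345562
  V(1,+1) = exp(-r*dt) * [p_u*10.802262 + p_m*4.736416 + p_d*0.998951] = 4.848553
  V(0,+0) = exp(-r*dt) * [p_u*4.848553 + p_m*1.345562 + p_d*0.188797] = 1.612402

Answer: Price = V(0,0) = 1.6124


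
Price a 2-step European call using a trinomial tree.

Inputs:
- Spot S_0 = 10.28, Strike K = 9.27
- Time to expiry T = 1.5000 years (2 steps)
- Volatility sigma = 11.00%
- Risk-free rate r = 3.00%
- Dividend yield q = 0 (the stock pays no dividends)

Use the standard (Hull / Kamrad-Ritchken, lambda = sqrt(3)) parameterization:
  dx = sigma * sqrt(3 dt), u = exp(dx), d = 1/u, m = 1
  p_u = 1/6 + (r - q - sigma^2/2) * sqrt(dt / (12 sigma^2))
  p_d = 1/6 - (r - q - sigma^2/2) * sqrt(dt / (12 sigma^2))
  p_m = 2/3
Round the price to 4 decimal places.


Answer: Price = V(0,0) = 1.5165

Derivation:
dt = T/N = 0.750000; dx = sigma*sqrt(3*dt) = 0.165000
u = exp(dx) = 1.179393; d = 1/u = 0.847894
p_u = 0.221098, p_m = 0.666667, p_d = 0.112235
Discount per step: exp(-r*dt) = 0.977751
Stock lattice S(k, j) with j the centered position index:
  k=0: S(0,+0) = 10.2800
  k=1: S(1,-1) = 8.7163; S(1,+0) = 10.2800; S(1,+1) = 12.1242
  k=2: S(2,-2) = 7.3905; S(2,-1) = 8.7163; S(2,+0) = 10.2800; S(2,+1) = 12.1242; S(2,+2) = 14.2992
Terminal payoffs V(N, j) = max(S_T - K, 0):
  V(2,-2) = 0.000000; V(2,-1) = 0.000000; V(2,+0) = 1.010000; V(2,+1) = 2.854161; V(2,+2) = 5.029152
Backward induction: V(k, j) = exp(-r*dt) * [p_u * V(k+1, j+1) + p_m * V(k+1, j) + p_d * V(k+1, j-1)]
  V(1,-1) = exp(-r*dt) * [p_u*1.010000 + p_m*0.000000 + p_d*0.000000] = 0.218341
  V(1,+0) = exp(-r*dt) * [p_u*2.854161 + p_m*1.010000 + p_d*0.000000] = 1.275363
  V(1,+1) = exp(-r*dt) * [p_u*5.029152 + p_m*2.854161 + p_d*1.010000] = 3.058474
  V(0,+0) = exp(-r*dt) * [p_u*3.058474 + p_m*1.275363 + p_d*0.218341] = 1.516464


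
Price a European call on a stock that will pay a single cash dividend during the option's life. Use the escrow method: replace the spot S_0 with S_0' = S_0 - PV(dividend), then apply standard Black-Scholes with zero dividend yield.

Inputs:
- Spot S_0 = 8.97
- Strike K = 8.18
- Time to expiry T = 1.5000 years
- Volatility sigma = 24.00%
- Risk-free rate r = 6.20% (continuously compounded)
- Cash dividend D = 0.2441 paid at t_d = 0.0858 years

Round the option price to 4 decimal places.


PV(D) = D * exp(-r * t_d) = 0.2441 * 0.99469452 = 0.24280493
S_0' = S_0 - PV(D) = 8.9700 - 0.24280493 = 8.72719507
d1 = (ln(S_0'/K) + (r + sigma^2/2)*T) / (sigma*sqrt(T)) = 0.68365214
d2 = d1 - sigma*sqrt(T) = 0.38971337
exp(-rT) = 0.91119350
N(d1) = 0.75290257; N(d2) = 0.65162575
C = S_0' * N(d1) - K * exp(-rT) * N(d2) = 8.72719507 * 0.75290257 - 8.1800 * 0.91119350 * 0.65162575 = 1.7138

Answer: Price = 1.7138


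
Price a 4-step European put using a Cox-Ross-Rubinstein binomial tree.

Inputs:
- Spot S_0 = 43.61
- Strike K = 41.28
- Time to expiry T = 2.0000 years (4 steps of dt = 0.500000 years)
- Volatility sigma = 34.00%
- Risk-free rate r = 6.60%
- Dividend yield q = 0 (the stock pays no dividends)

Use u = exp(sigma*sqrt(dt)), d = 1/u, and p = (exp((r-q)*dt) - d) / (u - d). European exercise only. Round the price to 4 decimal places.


dt = T/N = 0.500000
u = exp(sigma*sqrt(dt)) = 1.271778; d = 1/u = 0.786300
p = (exp((r-q)*dt) - d) / (u - d) = 0.509292
Discount per step: exp(-r*dt) = 0.967539
Stock lattice S(k, i) with i counting down-moves:
  k=0: S(0,0) = 43.6100
  k=1: S(1,0) = 55.4623; S(1,1) = 34.2906
  k=2: S(2,0) = 70.5357; S(2,1) = 43.6100; S(2,2) = 26.9627
  k=3: S(3,0) = 89.7058; S(3,1) = 55.4623; S(3,2) = 34.2906; S(3,3) = 21.2008
  k=4: S(4,0) = 114.0859; S(4,1) = 70.5357; S(4,2) = 43.6100; S(4,3) = 26.9627; S(4,4) = 16.6702
Terminal payoffs V(N, i) = max(K - S_T, 0):
  V(4,0) = 0.000000; V(4,1) = 0.000000; V(4,2) = 0.000000; V(4,3) = 14.317315; V(4,4) = 24.609824
Backward induction: V(k, i) = exp(-r*dt) * [p * V(k+1, i) + (1-p) * V(k+1, i+1)].
  V(3,0) = exp(-r*dt) * [p*0.000000 + (1-p)*0.000000] = 0.000000
  V(3,1) = exp(-r*dt) * [p*0.000000 + (1-p)*0.000000] = 0.000000
  V(3,2) = exp(-r*dt) * [p*0.000000 + (1-p)*14.317315] = 6.797559
  V(3,3) = exp(-r*dt) * [p*14.317315 + (1-p)*24.609824] = 18.739220
  V(2,0) = exp(-r*dt) * [p*0.000000 + (1-p)*0.000000] = 0.000000
  V(2,1) = exp(-r*dt) * [p*0.000000 + (1-p)*6.797559] = 3.227338
  V(2,2) = exp(-r*dt) * [p*6.797559 + (1-p)*18.739220] = 12.246549
  V(1,0) = exp(-r*dt) * [p*0.000000 + (1-p)*3.227338] = 1.532272
  V(1,1) = exp(-r*dt) * [p*3.227338 + (1-p)*12.246549] = 7.404705
  V(0,0) = exp(-r*dt) * [p*1.532272 + (1-p)*7.404705] = 4.270639

Answer: Price = V(0,0) = 4.2706


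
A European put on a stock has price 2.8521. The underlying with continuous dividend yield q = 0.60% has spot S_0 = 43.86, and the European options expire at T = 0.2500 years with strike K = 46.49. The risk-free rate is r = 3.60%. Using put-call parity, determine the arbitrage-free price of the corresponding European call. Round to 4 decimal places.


Answer: Call price = 0.5729

Derivation:
Put-call parity: C - P = S_0 * exp(-qT) - K * exp(-rT).
S_0 * exp(-qT) = 43.8600 * 0.99850112 = 43.79425932
K * exp(-rT) = 46.4900 * 0.99104038 = 46.07346721
C = P + S*exp(-qT) - K*exp(-rT)
C = 2.8521 + 43.79425932 - 46.07346721 = 0.5729


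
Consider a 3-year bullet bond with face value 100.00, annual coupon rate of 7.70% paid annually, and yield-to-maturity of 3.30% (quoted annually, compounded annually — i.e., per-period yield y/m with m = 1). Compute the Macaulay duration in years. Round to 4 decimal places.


Coupon per period c = face * coupon_rate / m = 7.700000
Periods per year m = 1; per-period yield y/m = 0.033000
Number of cashflows N = 3
Cashflows (t years, CF_t, discount factor 1/(1+y/m)^(m*t), PV):
  t = 1.0000: CF_t = 7.700000, DF = 0.968054, PV = 7.454017
  t = 2.0000: CF_t = 7.700000, DF = 0.937129, PV = 7.215893
  t = 3.0000: CF_t = 107.700000, DF = 0.907192, PV = 97.704539
Price P = sum_t PV_t = 112.374449
Macaulay numerator sum_t t * PV_t:
  t * PV_t at t = 1.0000: 7.454017
  t * PV_t at t = 2.0000: 14.431786
  t * PV_t at t = 3.0000: 293.113616
Macaulay duration D = (sum_t t * PV_t) / P = 314.999420 / 112.374449 = 2.803123

Answer: Macaulay duration = 2.8031 years


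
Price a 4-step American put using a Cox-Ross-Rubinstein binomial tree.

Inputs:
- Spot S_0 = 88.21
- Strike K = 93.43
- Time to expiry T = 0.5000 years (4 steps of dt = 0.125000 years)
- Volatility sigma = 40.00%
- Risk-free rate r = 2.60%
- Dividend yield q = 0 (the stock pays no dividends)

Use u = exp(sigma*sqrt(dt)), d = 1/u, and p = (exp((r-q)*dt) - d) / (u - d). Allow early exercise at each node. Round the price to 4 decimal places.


Answer: Price = V(0,0) = 12.6704

Derivation:
dt = T/N = 0.125000
u = exp(sigma*sqrt(dt)) = 1.151910; d = 1/u = 0.868123
p = (exp((r-q)*dt) - d) / (u - d) = 0.476174
Discount per step: exp(-r*dt) = 0.996755
Stock lattice S(k, i) with i counting down-moves:
  k=0: S(0,0) = 88.2100
  k=1: S(1,0) = 101.6100; S(1,1) = 76.5772
  k=2: S(2,0) = 117.0455; S(2,1) = 88.2100; S(2,2) = 66.4784
  k=3: S(3,0) = 134.8259; S(3,1) = 101.6100; S(3,2) = 76.5772; S(3,3) = 57.7115
  k=4: S(4,0) = 155.3073; S(4,1) = 117.0455; S(4,2) = 88.2100; S(4,3) = 66.4784; S(4,4) = 50.1007
Terminal payoffs V(N, i) = max(K - S_T, 0):
  V(4,0) = 0.000000; V(4,1) = 0.000000; V(4,2) = 5.220000; V(4,3) = 26.951564; V(4,4) = 43.329303
Backward induction: V(k, i) = exp(-r*dt) * [p * V(k+1, i) + (1-p) * V(k+1, i+1)]; then take max(V_cont, immediate exercise) for American.
  V(3,0) = exp(-r*dt) * [p*0.000000 + (1-p)*0.000000] = 0.000000; exercise = 0.000000; V(3,0) = max -> 0.000000
  V(3,1) = exp(-r*dt) * [p*0.000000 + (1-p)*5.220000] = 2.725498; exercise = 0.000000; V(3,1) = max -> 2.725498
  V(3,2) = exp(-r*dt) * [p*5.220000 + (1-p)*26.951564] = 16.549676; exercise = 16.852831; V(3,2) = max -> 16.852831
  V(3,3) = exp(-r*dt) * [p*26.951564 + (1-p)*43.329303] = 35.415357; exercise = 35.718511; V(3,3) = max -> 35.718511
  V(2,0) = exp(-r*dt) * [p*0.000000 + (1-p)*2.725498] = 1.423053; exercise = 0.000000; V(2,0) = max -> 1.423053
  V(2,1) = exp(-r*dt) * [p*2.725498 + (1-p)*16.852831] = 10.092901; exercise = 5.220000; V(2,1) = max -> 10.092901
  V(2,2) = exp(-r*dt) * [p*16.852831 + (1-p)*35.718511] = 26.648409; exercise = 26.951564; V(2,2) = max -> 26.951564
  V(1,0) = exp(-r*dt) * [p*1.423053 + (1-p)*10.092901] = 5.945189; exercise = 0.000000; V(1,0) = max -> 5.945189
  V(1,1) = exp(-r*dt) * [p*10.092901 + (1-p)*26.951564] = 18.862498; exercise = 16.852831; V(1,1) = max -> 18.862498
  V(0,0) = exp(-r*dt) * [p*5.945189 + (1-p)*18.862498] = 12.670361; exercise = 5.220000; V(0,0) = max -> 12.670361


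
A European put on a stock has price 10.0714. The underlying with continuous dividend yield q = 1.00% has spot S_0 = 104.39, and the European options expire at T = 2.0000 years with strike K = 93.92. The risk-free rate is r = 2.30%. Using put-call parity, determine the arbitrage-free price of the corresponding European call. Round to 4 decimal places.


Answer: Call price = 22.6968

Derivation:
Put-call parity: C - P = S_0 * exp(-qT) - K * exp(-rT).
S_0 * exp(-qT) = 104.3900 * 0.98019867 = 102.32293951
K * exp(-rT) = 93.9200 * 0.95504196 = 89.69754109
C = P + S*exp(-qT) - K*exp(-rT)
C = 10.0714 + 102.32293951 - 89.69754109 = 22.6968


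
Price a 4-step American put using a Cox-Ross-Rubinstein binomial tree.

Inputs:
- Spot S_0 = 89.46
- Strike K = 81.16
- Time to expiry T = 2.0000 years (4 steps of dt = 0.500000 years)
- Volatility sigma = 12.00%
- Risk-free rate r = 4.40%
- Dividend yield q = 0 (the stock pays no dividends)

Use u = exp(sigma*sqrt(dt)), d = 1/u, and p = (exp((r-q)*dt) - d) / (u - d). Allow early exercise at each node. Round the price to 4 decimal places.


Answer: Price = V(0,0) = 1.2210

Derivation:
dt = T/N = 0.500000
u = exp(sigma*sqrt(dt)) = 1.088557; d = 1/u = 0.918647
p = (exp((r-q)*dt) - d) / (u - d) = 0.609715
Discount per step: exp(-r*dt) = 0.978240
Stock lattice S(k, i) with i counting down-moves:
  k=0: S(0,0) = 89.4600
  k=1: S(1,0) = 97.3823; S(1,1) = 82.1822
  k=2: S(2,0) = 106.0062; S(2,1) = 89.4600; S(2,2) = 75.4965
  k=3: S(3,0) = 115.3937; S(3,1) = 97.3823; S(3,2) = 82.1822; S(3,3) = 69.3546
  k=4: S(4,0) = 125.6126; S(4,1) = 106.0062; S(4,2) = 89.4600; S(4,3) = 75.4965; S(4,4) = 63.7125
Terminal payoffs V(N, i) = max(K - S_T, 0):
  V(4,0) = 0.000000; V(4,1) = 0.000000; V(4,2) = 0.000000; V(4,3) = 5.663525; V(4,4) = 17.447528
Backward induction: V(k, i) = exp(-r*dt) * [p * V(k+1, i) + (1-p) * V(k+1, i+1)]; then take max(V_cont, immediate exercise) for American.
  V(3,0) = exp(-r*dt) * [p*0.000000 + (1-p)*0.000000] = 0.000000; exercise = 0.000000; V(3,0) = max -> 0.000000
  V(3,1) = exp(-r*dt) * [p*0.000000 + (1-p)*0.000000] = 0.000000; exercise = 0.000000; V(3,1) = max -> 0.000000
  V(3,2) = exp(-r*dt) * [p*0.000000 + (1-p)*5.663525] = 2.162291; exercise = 0.000000; V(3,2) = max -> 2.162291
  V(3,3) = exp(-r*dt) * [p*5.663525 + (1-p)*17.447528] = 10.039330; exercise = 11.805353; V(3,3) = max -> 11.805353
  V(2,0) = exp(-r*dt) * [p*0.000000 + (1-p)*0.000000] = 0.000000; exercise = 0.000000; V(2,0) = max -> 0.000000
  V(2,1) = exp(-r*dt) * [p*0.000000 + (1-p)*2.162291] = 0.825546; exercise = 0.000000; V(2,1) = max -> 0.825546
  V(2,2) = exp(-r*dt) * [p*2.162291 + (1-p)*11.805353] = 5.796887; exercise = 5.663525; V(2,2) = max -> 5.796887
  V(1,0) = exp(-r*dt) * [p*0.000000 + (1-p)*0.825546] = 0.315187; exercise = 0.000000; V(1,0) = max -> 0.315187
  V(1,1) = exp(-r*dt) * [p*0.825546 + (1-p)*5.796887] = 2.705603; exercise = 0.000000; V(1,1) = max -> 2.705603
  V(0,0) = exp(-r*dt) * [p*0.315187 + (1-p)*2.705603] = 1.220971; exercise = 0.000000; V(0,0) = max -> 1.220971


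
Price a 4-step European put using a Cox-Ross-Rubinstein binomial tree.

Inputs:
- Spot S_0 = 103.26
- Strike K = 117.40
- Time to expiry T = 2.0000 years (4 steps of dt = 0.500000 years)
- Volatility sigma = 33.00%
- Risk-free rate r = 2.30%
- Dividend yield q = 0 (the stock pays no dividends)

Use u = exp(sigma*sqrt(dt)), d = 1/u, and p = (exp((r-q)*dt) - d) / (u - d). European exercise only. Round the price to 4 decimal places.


dt = T/N = 0.500000
u = exp(sigma*sqrt(dt)) = 1.262817; d = 1/u = 0.791880
p = (exp((r-q)*dt) - d) / (u - d) = 0.466487
Discount per step: exp(-r*dt) = 0.988566
Stock lattice S(k, i) with i counting down-moves:
  k=0: S(0,0) = 103.2600
  k=1: S(1,0) = 130.3985; S(1,1) = 81.7695
  k=2: S(2,0) = 164.6695; S(2,1) = 103.2600; S(2,2) = 64.7517
  k=3: S(3,0) = 207.9475; S(3,1) = 130.3985; S(3,2) = 81.7695; S(3,3) = 51.2756
  k=4: S(4,0) = 262.5998; S(4,1) = 164.6695; S(4,2) = 103.2600; S(4,3) = 64.7517; S(4,4) = 40.6041
Terminal payoffs V(N, i) = max(K - S_T, 0):
  V(4,0) = 0.000000; V(4,1) = 0.000000; V(4,2) = 14.140000; V(4,3) = 52.648323; V(4,4) = 76.795897
Backward induction: V(k, i) = exp(-r*dt) * [p * V(k+1, i) + (1-p) * V(k+1, i+1)].
  V(3,0) = exp(-r*dt) * [p*0.000000 + (1-p)*0.000000] = 0.000000
  V(3,1) = exp(-r*dt) * [p*0.000000 + (1-p)*14.140000] = 7.457612
  V(3,2) = exp(-r*dt) * [p*14.140000 + (1-p)*52.648323] = 34.288090
  V(3,3) = exp(-r*dt) * [p*52.648323 + (1-p)*76.795897] = 64.782066
  V(2,0) = exp(-r*dt) * [p*0.000000 + (1-p)*7.457612] = 3.933237
  V(2,1) = exp(-r*dt) * [p*7.457612 + (1-p)*34.288090] = 21.523069
  V(2,2) = exp(-r*dt) * [p*34.288090 + (1-p)*64.782066] = 49.978938
  V(1,0) = exp(-r*dt) * [p*3.933237 + (1-p)*21.523069] = 13.165360
  V(1,1) = exp(-r*dt) * [p*21.523069 + (1-p)*49.978938] = 36.284951
  V(0,0) = exp(-r*dt) * [p*13.165360 + (1-p)*36.284951] = 25.208386

Answer: Price = V(0,0) = 25.2084


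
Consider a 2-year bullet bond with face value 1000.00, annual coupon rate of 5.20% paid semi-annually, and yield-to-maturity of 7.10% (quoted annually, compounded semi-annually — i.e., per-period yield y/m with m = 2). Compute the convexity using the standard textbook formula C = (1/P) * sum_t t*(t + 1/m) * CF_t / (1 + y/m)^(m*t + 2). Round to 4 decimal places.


Coupon per period c = face * coupon_rate / m = 26.000000
Periods per year m = 2; per-period yield y/m = 0.035500
Number of cashflows N = 4
Cashflows (t years, CF_t, discount factor 1/(1+y/m)^(m*t), PV):
  t = 0.5000: CF_t = 26.000000, DF = 0.965717, PV = 25.108643
  t = 1.0000: CF_t = 26.000000, DF = 0.932609, PV = 24.247845
  t = 1.5000: CF_t = 26.000000, DF = 0.900637, PV = 23.416557
  t = 2.0000: CF_t = 1026.000000, DF = 0.869760, PV = 892.374081
Price P = sum_t PV_t = 965.147126
Convexity numerator sum_t t*(t + 1/m) * CF_t / (1+y/m)^(m*t + 2):
  t = 0.5000: term = 11.708278
  t = 1.0000: term = 33.920652
  t = 1.5000: term = 65.515504
  t = 2.0000: term = 4161.182331
Convexity = (1/P) * sum = 4272.326766 / 965.147126 = 4.426607

Answer: Convexity = 4.4266


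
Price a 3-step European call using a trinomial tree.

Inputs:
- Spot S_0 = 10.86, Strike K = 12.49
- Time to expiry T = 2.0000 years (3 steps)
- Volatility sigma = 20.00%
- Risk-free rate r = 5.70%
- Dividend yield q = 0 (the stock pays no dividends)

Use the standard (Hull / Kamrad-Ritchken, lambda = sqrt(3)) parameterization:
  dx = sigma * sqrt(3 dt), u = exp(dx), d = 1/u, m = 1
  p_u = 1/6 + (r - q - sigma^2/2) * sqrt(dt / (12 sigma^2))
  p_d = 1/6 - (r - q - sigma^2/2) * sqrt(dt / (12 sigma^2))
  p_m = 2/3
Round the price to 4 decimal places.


Answer: Price = V(0,0) = 1.1383

Derivation:
dt = T/N = 0.666667; dx = sigma*sqrt(3*dt) = 0.282843
u = exp(dx) = 1.326896; d = 1/u = 0.753638
p_u = 0.210272, p_m = 0.666667, p_d = 0.123062
Discount per step: exp(-r*dt) = 0.962713
Stock lattice S(k, j) with j the centered position index:
  k=0: S(0,+0) = 10.8600
  k=1: S(1,-1) = 8.1845; S(1,+0) = 10.8600; S(1,+1) = 14.4101
  k=2: S(2,-2) = 6.1682; S(2,-1) = 8.1845; S(2,+0) = 10.8600; S(2,+1) = 14.4101; S(2,+2) = 19.1207
  k=3: S(3,-3) = 4.6486; S(3,-2) = 6.1682; S(3,-1) = 8.1845; S(3,+0) = 10.8600; S(3,+1) = 14.4101; S(3,+2) = 19.1207; S(3,+3) = 25.3712
Terminal payoffs V(N, j) = max(S_T - K, 0):
  V(3,-3) = 0.000000; V(3,-2) = 0.000000; V(3,-1) = 0.000000; V(3,+0) = 0.000000; V(3,+1) = 1.920095; V(3,+2) = 6.630704; V(3,+3) = 12.881194
Backward induction: V(k, j) = exp(-r*dt) * [p_u * V(k+1, j+1) + p_m * V(k+1, j) + p_d * V(k+1, j-1)]
  V(2,-2) = exp(-r*dt) * [p_u*0.000000 + p_m*0.000000 + p_d*0.000000] = 0.000000
  V(2,-1) = exp(-r*dt) * [p_u*0.000000 + p_m*0.000000 + p_d*0.000000] = 0.000000
  V(2,+0) = exp(-r*dt) * [p_u*1.920095 + p_m*0.000000 + p_d*0.000000] = 0.388687
  V(2,+1) = exp(-r*dt) * [p_u*6.630704 + p_m*1.920095 + p_d*0.000000] = 2.574595
  V(2,+2) = exp(-r*dt) * [p_u*12.881194 + p_m*6.630704 + p_d*1.920095] = 7.090678
  V(1,-1) = exp(-r*dt) * [p_u*0.388687 + p_m*0.000000 + p_d*0.000000] = 0.078682
  V(1,+0) = exp(-r*dt) * [p_u*2.574595 + p_m*0.388687 + p_d*0.000000] = 0.770641
  V(1,+1) = exp(-r*dt) * [p_u*7.090678 + p_m*2.574595 + p_d*0.388687] = 3.133821
  V(0,+0) = exp(-r*dt) * [p_u*3.133821 + p_m*0.770641 + p_d*0.078682] = 1.138309


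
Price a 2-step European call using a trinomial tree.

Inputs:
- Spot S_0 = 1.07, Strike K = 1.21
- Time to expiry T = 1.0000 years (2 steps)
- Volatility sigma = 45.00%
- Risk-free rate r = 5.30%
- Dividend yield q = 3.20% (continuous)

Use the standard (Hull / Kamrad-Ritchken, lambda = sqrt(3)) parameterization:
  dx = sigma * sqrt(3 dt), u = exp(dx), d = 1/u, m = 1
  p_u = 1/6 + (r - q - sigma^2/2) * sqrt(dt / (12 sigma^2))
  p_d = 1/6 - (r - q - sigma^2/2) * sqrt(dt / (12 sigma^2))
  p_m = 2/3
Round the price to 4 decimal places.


Answer: Price = V(0,0) = 0.1389

Derivation:
dt = T/N = 0.500000; dx = sigma*sqrt(3*dt) = 0.551135
u = exp(dx) = 1.735222; d = 1/u = 0.576295
p_u = 0.130265, p_m = 0.666667, p_d = 0.203069
Discount per step: exp(-r*dt) = 0.973848
Stock lattice S(k, j) with j the centered position index:
  k=0: S(0,+0) = 1.0700
  k=1: S(1,-1) = 0.6166; S(1,+0) = 1.0700; S(1,+1) = 1.8567
  k=2: S(2,-2) = 0.3554; S(2,-1) = 0.6166; S(2,+0) = 1.0700; S(2,+1) = 1.8567; S(2,+2) = 3.2218
Terminal payoffs V(N, j) = max(S_T - K, 0):
  V(2,-2) = 0.000000; V(2,-1) = 0.000000; V(2,+0) = 0.000000; V(2,+1) = 0.646687; V(2,+2) = 2.011764
Backward induction: V(k, j) = exp(-r*dt) * [p_u * V(k+1, j+1) + p_m * V(k+1, j) + p_d * V(k+1, j-1)]
  V(1,-1) = exp(-r*dt) * [p_u*0.000000 + p_m*0.000000 + p_d*0.000000] = 0.000000
  V(1,+0) = exp(-r*dt) * [p_u*0.646687 + p_m*0.000000 + p_d*0.000000] = 0.082037
  V(1,+1) = exp(-r*dt) * [p_u*2.011764 + p_m*0.646687 + p_d*0.000000] = 0.675058
  V(0,+0) = exp(-r*dt) * [p_u*0.675058 + p_m*0.082037 + p_d*0.000000] = 0.138898


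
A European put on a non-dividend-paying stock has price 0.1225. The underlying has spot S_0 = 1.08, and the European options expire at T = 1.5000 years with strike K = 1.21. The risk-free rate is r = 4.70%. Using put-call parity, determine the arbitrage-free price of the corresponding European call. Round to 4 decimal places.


Answer: Call price = 0.0749

Derivation:
Put-call parity: C - P = S_0 * exp(-qT) - K * exp(-rT).
S_0 * exp(-qT) = 1.0800 * 1.00000000 = 1.08000000
K * exp(-rT) = 1.2100 * 0.93192774 = 1.12763256
C = P + S*exp(-qT) - K*exp(-rT)
C = 0.1225 + 1.08000000 - 1.12763256 = 0.0749


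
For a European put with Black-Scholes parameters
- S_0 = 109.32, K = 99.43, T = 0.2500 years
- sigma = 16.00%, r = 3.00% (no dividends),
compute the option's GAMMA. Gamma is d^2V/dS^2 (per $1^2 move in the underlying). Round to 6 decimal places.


Answer: Gamma = 0.019112

Derivation:
d1 = 1.3190685258; d2 = 1.2390685258
phi(d1) = 0.1671423522; exp(-qT) = 1.0000000000; exp(-rT) = 0.9925280548
Gamma = exp(-qT) * phi(d1) / (S * sigma * sqrt(T)) = 1.0000000000 * 0.1671423522 / (109.3200 * 0.1600 * 0.5000000000) = 0.019112


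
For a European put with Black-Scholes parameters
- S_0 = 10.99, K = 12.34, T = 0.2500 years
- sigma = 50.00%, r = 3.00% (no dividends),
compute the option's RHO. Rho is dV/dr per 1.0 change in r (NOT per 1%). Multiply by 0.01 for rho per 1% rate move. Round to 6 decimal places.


Answer: Rho = -2.179276

Derivation:
d1 = -0.3084410002; d2 = -0.5584410002
phi(d1) = 0.3804096964; exp(-qT) = 1.0000000000; exp(-rT) = 0.9925280548
N(-d2) = 0.7117283589
Rho = -K*T*exp(-rT)*N(-d2) = -12.3400 * 0.2500 * 0.9925280548 * 0.7117283589 = -2.179276


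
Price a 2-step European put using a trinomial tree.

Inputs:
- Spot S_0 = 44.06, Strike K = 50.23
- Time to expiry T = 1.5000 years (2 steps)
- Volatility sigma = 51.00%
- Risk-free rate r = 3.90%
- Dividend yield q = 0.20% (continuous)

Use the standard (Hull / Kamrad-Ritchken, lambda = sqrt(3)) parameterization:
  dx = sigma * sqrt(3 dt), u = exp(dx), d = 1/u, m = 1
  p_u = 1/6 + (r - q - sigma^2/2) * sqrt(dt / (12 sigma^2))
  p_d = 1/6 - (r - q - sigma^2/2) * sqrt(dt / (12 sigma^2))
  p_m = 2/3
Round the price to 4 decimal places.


Answer: Price = V(0,0) = 12.5508

Derivation:
dt = T/N = 0.750000; dx = sigma*sqrt(3*dt) = 0.765000
u = exp(dx) = 2.148994; d = 1/u = 0.465334
p_u = 0.121054, p_m = 0.666667, p_d = 0.212279
Discount per step: exp(-r*dt) = 0.971174
Stock lattice S(k, j) with j the centered position index:
  k=0: S(0,+0) = 44.0600
  k=1: S(1,-1) = 20.5026; S(1,+0) = 44.0600; S(1,+1) = 94.6847
  k=2: S(2,-2) = 9.5406; S(2,-1) = 20.5026; S(2,+0) = 44.0600; S(2,+1) = 94.6847; S(2,+2) = 203.4769
Terminal payoffs V(N, j) = max(K - S_T, 0):
  V(2,-2) = 40.689438; V(2,-1) = 29.727387; V(2,+0) = 6.170000; V(2,+1) = 0.000000; V(2,+2) = 0.000000
Backward induction: V(k, j) = exp(-r*dt) * [p_u * V(k+1, j+1) + p_m * V(k+1, j) + p_d * V(k+1, j-1)]
  V(1,-1) = exp(-r*dt) * [p_u*6.170000 + p_m*29.727387 + p_d*40.689438] = 28.360884
  V(1,+0) = exp(-r*dt) * [p_u*0.000000 + p_m*6.170000 + p_d*29.727387] = 10.123364
  V(1,+1) = exp(-r*dt) * [p_u*0.000000 + p_m*0.000000 + p_d*6.170000] = 1.272008
  V(0,+0) = exp(-r*dt) * [p_u*1.272008 + p_m*10.123364 + p_d*28.360884] = 12.550790


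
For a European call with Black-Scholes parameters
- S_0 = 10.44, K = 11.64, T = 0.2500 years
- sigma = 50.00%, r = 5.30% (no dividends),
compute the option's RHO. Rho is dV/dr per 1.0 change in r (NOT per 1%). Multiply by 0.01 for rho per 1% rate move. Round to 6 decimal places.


d1 = -0.2572114394; d2 = -0.5072114394
phi(d1) = 0.3859616003; exp(-qT) = 1.0000000000; exp(-rT) = 0.9868373948
N(d2) = 0.3060032347
Rho = K*T*exp(-rT)*N(d2) = 11.6400 * 0.2500 * 0.9868373948 * 0.3060032347 = 0.878749

Answer: Rho = 0.878749


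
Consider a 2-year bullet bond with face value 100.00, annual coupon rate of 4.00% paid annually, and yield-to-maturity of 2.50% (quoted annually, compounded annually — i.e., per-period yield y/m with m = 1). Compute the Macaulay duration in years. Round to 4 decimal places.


Answer: Macaulay duration = 1.9621 years

Derivation:
Coupon per period c = face * coupon_rate / m = 4.000000
Periods per year m = 1; per-period yield y/m = 0.025000
Number of cashflows N = 2
Cashflows (t years, CF_t, discount factor 1/(1+y/m)^(m*t), PV):
  t = 1.0000: CF_t = 4.000000, DF = 0.975610, PV = 3.902439
  t = 2.0000: CF_t = 104.000000, DF = 0.951814, PV = 98.988697
Price P = sum_t PV_t = 102.891136
Macaulay numerator sum_t t * PV_t:
  t * PV_t at t = 1.0000: 3.902439
  t * PV_t at t = 2.0000: 197.977394
Macaulay duration D = (sum_t t * PV_t) / P = 201.879833 / 102.891136 = 1.962072


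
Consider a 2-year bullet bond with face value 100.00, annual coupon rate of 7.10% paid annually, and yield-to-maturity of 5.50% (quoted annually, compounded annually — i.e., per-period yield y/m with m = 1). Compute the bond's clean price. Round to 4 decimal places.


Answer: Price = 102.9541

Derivation:
Coupon per period c = face * coupon_rate / m = 7.100000
Periods per year m = 1; per-period yield y/m = 0.055000
Number of cashflows N = 2
Cashflows (t years, CF_t, discount factor 1/(1+y/m)^(m*t), PV):
  t = 1.0000: CF_t = 7.100000, DF = 0.947867, PV = 6.729858
  t = 2.0000: CF_t = 107.100000, DF = 0.898452, PV = 96.224254
Price P = sum_t PV_t = 102.954112


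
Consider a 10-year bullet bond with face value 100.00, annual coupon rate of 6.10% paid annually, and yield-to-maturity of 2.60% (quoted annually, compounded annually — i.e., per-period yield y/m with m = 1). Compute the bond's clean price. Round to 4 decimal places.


Answer: Price = 130.4745

Derivation:
Coupon per period c = face * coupon_rate / m = 6.100000
Periods per year m = 1; per-period yield y/m = 0.026000
Number of cashflows N = 10
Cashflows (t years, CF_t, discount factor 1/(1+y/m)^(m*t), PV):
  t = 1.0000: CF_t = 6.100000, DF = 0.974659, PV = 5.945419
  t = 2.0000: CF_t = 6.100000, DF = 0.949960, PV = 5.794755
  t = 3.0000: CF_t = 6.100000, DF = 0.925887, PV = 5.647910
  t = 4.0000: CF_t = 6.100000, DF = 0.902424, PV = 5.504785
  t = 5.0000: CF_t = 6.100000, DF = 0.879555, PV = 5.365288
  t = 6.0000: CF_t = 6.100000, DF = 0.857266, PV = 5.229325
  t = 7.0000: CF_t = 6.100000, DF = 0.835542, PV = 5.096808
  t = 8.0000: CF_t = 6.100000, DF = 0.814369, PV = 4.967650
  t = 9.0000: CF_t = 6.100000, DF = 0.793732, PV = 4.841764
  t = 10.0000: CF_t = 106.100000, DF = 0.773618, PV = 82.080837
Price P = sum_t PV_t = 130.474542


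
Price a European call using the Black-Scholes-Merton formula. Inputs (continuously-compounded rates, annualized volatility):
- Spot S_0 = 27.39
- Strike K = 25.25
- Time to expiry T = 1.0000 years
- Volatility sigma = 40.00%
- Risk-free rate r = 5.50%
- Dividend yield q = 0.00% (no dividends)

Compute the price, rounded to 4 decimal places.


d1 = (ln(S/K) + (r - q + 0.5*sigma^2) * T) / (sigma * sqrt(T)) = 0.54087957
d2 = d1 - sigma * sqrt(T) = 0.14087957
exp(-rT) = 0.94648515; exp(-qT) = 1.00000000
C = S_0 * exp(-qT) * N(d1) - K * exp(-rT) * N(d2)
N(d1) = 0.70570470; N(d2) = 0.55601746
C = 27.3900 * 1.00000000 * 0.70570470 - 25.2500 * 0.94648515 * 0.55601746 = 6.0411

Answer: Price = 6.0411


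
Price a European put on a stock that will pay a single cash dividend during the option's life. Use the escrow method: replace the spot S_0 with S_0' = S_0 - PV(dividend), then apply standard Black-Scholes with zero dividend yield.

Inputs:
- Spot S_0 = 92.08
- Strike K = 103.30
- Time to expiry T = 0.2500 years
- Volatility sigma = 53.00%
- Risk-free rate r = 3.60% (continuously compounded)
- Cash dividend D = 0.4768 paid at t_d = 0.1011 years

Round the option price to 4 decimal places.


PV(D) = D * exp(-r * t_d) = 0.4768 * 0.99636702 = 0.47506779
S_0' = S_0 - PV(D) = 92.0800 - 0.47506779 = 91.60493221
d1 = (ln(S_0'/K) + (r + sigma^2/2)*T) / (sigma*sqrt(T)) = -0.28694249
d2 = d1 - sigma*sqrt(T) = -0.55194249
exp(-rT) = 0.99104038
N(-d1) = 0.61292182; N(-d2) = 0.70950612
P = K * exp(-rT) * N(-d2) - S_0' * N(-d1) = 103.3000 * 0.99104038 * 0.70950612 - 91.60493221 * 0.61292182 = 16.4887

Answer: Price = 16.4887


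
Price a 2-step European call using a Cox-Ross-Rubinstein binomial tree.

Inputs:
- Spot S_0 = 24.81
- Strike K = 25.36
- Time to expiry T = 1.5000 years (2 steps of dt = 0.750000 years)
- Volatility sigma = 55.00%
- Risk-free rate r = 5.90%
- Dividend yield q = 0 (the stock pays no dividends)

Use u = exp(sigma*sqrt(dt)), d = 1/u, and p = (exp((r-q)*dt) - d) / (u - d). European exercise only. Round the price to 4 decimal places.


Answer: Price = V(0,0) = 6.5589

Derivation:
dt = T/N = 0.750000
u = exp(sigma*sqrt(dt)) = 1.610128; d = 1/u = 0.621068
p = (exp((r-q)*dt) - d) / (u - d) = 0.428867
Discount per step: exp(-r*dt) = 0.956715
Stock lattice S(k, i) with i counting down-moves:
  k=0: S(0,0) = 24.8100
  k=1: S(1,0) = 39.9473; S(1,1) = 15.4087
  k=2: S(2,0) = 64.3203; S(2,1) = 24.8100; S(2,2) = 9.5699
Terminal payoffs V(N, i) = max(S_T - K, 0):
  V(2,0) = 38.960265; V(2,1) = 0.000000; V(2,2) = 0.000000
Backward induction: V(k, i) = exp(-r*dt) * [p * V(k+1, i) + (1-p) * V(k+1, i+1)].
  V(1,0) = exp(-r*dt) * [p*38.960265 + (1-p)*0.000000] = 15.985528
  V(1,1) = exp(-r*dt) * [p*0.000000 + (1-p)*0.000000] = 0.000000
  V(0,0) = exp(-r*dt) * [p*15.985528 + (1-p)*0.000000] = 6.558916


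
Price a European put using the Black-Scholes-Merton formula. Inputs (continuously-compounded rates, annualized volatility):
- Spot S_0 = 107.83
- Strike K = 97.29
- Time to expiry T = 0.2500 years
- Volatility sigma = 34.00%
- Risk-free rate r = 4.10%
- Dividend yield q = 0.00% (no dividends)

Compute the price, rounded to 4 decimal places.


d1 = (ln(S/K) + (r - q + 0.5*sigma^2) * T) / (sigma * sqrt(T)) = 0.75035120
d2 = d1 - sigma * sqrt(T) = 0.58035120
exp(-rT) = 0.98980235; exp(-qT) = 1.00000000
P = K * exp(-rT) * N(-d2) - S_0 * exp(-qT) * N(-d1)
N(-d1) = 0.22652161; N(-d2) = 0.28083890
P = 97.2900 * 0.98980235 * 0.28083890 - 107.8300 * 1.00000000 * 0.22652161 = 2.6184

Answer: Price = 2.6184


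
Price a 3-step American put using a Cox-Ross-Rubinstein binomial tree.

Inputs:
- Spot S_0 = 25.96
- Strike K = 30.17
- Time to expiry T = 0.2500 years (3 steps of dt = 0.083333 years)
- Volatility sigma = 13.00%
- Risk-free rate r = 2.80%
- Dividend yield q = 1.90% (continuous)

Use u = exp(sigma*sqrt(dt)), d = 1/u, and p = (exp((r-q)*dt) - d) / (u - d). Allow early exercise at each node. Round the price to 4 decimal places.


Answer: Price = V(0,0) = 4.2100

Derivation:
dt = T/N = 0.083333
u = exp(sigma*sqrt(dt)) = 1.038241; d = 1/u = 0.963168
p = (exp((r-q)*dt) - d) / (u - d) = 0.500613
Discount per step: exp(-r*dt) = 0.997669
Stock lattice S(k, i) with i counting down-moves:
  k=0: S(0,0) = 25.9600
  k=1: S(1,0) = 26.9527; S(1,1) = 25.0038
  k=2: S(2,0) = 27.9834; S(2,1) = 25.9600; S(2,2) = 24.0829
  k=3: S(3,0) = 29.0535; S(3,1) = 26.9527; S(3,2) = 25.0038; S(3,3) = 23.1959
Terminal payoffs V(N, i) = max(K - S_T, 0):
  V(3,0) = 1.116464; V(3,1) = 3.217268; V(3,2) = 5.166167; V(3,3) = 6.974145
Backward induction: V(k, i) = exp(-r*dt) * [p * V(k+1, i) + (1-p) * V(k+1, i+1)]; then take max(V_cont, immediate exercise) for American.
  V(2,0) = exp(-r*dt) * [p*1.116464 + (1-p)*3.217268] = 2.160531; exercise = 2.186573; V(2,0) = max -> 2.186573
  V(2,1) = exp(-r*dt) * [p*3.217268 + (1-p)*5.166167] = 4.180756; exercise = 4.210000; V(2,1) = max -> 4.210000
  V(2,2) = exp(-r*dt) * [p*5.166167 + (1-p)*6.974145] = 6.054903; exercise = 6.087117; V(2,2) = max -> 6.087117
  V(1,0) = exp(-r*dt) * [p*2.186573 + (1-p)*4.210000] = 3.189595; exercise = 3.217268; V(1,0) = max -> 3.217268
  V(1,1) = exp(-r*dt) * [p*4.210000 + (1-p)*6.087117] = 5.135411; exercise = 5.166167; V(1,1) = max -> 5.166167
  V(0,0) = exp(-r*dt) * [p*3.217268 + (1-p)*5.166167] = 4.180756; exercise = 4.210000; V(0,0) = max -> 4.210000


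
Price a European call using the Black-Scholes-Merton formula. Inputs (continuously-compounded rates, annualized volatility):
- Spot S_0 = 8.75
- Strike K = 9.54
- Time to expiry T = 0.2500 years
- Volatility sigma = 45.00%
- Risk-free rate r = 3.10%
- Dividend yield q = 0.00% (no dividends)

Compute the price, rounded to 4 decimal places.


d1 = (ln(S/K) + (r - q + 0.5*sigma^2) * T) / (sigma * sqrt(T)) = -0.23723238
d2 = d1 - sigma * sqrt(T) = -0.46223238
exp(-rT) = 0.99227995; exp(-qT) = 1.00000000
C = S_0 * exp(-qT) * N(d1) - K * exp(-rT) * N(d2)
N(d1) = 0.40623826; N(d2) = 0.32195734
C = 8.7500 * 1.00000000 * 0.40623826 - 9.5400 * 0.99227995 * 0.32195734 = 0.5068

Answer: Price = 0.5068
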